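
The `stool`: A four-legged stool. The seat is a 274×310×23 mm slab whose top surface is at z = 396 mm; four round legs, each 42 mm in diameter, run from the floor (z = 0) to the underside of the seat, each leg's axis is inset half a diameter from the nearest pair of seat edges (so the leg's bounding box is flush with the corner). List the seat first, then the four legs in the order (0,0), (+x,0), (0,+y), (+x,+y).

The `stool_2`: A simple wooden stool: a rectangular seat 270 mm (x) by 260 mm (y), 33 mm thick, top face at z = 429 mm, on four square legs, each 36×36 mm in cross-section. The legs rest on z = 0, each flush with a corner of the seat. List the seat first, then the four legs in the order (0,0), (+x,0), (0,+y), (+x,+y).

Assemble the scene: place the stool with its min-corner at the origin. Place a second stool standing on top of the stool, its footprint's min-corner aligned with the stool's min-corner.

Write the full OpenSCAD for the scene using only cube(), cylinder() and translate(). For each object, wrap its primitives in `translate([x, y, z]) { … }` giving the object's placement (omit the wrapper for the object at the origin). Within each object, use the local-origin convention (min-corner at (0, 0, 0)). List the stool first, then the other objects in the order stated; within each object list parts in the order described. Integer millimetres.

translate([0, 0, 373]) cube([274, 310, 23]);
translate([21, 21, 0]) cylinder(h = 373, r = 21);
translate([253, 21, 0]) cylinder(h = 373, r = 21);
translate([21, 289, 0]) cylinder(h = 373, r = 21);
translate([253, 289, 0]) cylinder(h = 373, r = 21);
translate([0, 0, 396]) {
  translate([0, 0, 396]) cube([270, 260, 33]);
  cube([36, 36, 396]);
  translate([234, 0, 0]) cube([36, 36, 396]);
  translate([0, 224, 0]) cube([36, 36, 396]);
  translate([234, 224, 0]) cube([36, 36, 396]);
}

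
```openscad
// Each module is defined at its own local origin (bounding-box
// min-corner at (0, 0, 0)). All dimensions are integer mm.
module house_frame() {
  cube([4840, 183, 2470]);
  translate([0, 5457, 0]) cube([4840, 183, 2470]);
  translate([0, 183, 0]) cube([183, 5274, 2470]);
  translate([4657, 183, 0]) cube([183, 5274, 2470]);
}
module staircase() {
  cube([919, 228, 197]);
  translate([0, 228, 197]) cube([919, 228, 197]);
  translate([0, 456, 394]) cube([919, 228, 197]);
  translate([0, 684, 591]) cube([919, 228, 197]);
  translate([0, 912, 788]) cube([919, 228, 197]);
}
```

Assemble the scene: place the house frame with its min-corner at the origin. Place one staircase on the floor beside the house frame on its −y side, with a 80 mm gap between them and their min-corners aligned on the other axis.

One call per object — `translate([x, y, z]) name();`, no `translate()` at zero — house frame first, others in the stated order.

house_frame();
translate([0, -1220, 0]) staircase();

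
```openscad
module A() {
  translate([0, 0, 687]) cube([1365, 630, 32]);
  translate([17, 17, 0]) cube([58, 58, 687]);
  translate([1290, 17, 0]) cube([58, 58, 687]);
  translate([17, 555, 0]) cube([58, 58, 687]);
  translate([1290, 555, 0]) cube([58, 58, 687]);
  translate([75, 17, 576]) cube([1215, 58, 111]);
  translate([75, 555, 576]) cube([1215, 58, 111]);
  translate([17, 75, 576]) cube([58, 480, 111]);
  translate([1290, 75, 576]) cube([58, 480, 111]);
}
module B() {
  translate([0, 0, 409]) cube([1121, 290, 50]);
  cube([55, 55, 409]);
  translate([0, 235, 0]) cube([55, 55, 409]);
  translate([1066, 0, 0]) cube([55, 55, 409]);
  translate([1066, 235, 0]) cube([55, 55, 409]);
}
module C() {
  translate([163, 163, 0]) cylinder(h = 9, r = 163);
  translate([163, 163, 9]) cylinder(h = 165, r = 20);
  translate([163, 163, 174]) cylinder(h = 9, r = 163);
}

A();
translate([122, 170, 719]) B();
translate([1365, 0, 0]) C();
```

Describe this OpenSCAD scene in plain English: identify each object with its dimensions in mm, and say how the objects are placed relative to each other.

A is a rectangular dining table. The top is 1365×630×32 mm with its upper surface at z = 719 mm. It stands on four 58×58 mm square legs, each inset 17 mm from the nearest pair of top edges, running from the floor to the underside of the top. Four apron rails, 58 mm thick and 111 mm tall, run between adjacent legs with their top edges flush with the underside of the top and their outer faces flush with the legs' outer faces.

B is a long wooden bench with a 1121 mm (x) × 290 mm (y) seat, 50 mm thick, its top surface 459 mm above the floor. Four 55 mm square legs at the seat corners, flush with the edges, run from z = 0 to the seat underside.

C is a spool: two coaxial disc flanges of radius 163 mm and thickness 9 mm, joined by a core cylinder of radius 20 mm and height 165 mm. The lower flange rests on z = 0 and the three cylinders share a vertical axis.

The bench is on top of the table, centred. The spool is against the table's +x side, with their −y faces flush.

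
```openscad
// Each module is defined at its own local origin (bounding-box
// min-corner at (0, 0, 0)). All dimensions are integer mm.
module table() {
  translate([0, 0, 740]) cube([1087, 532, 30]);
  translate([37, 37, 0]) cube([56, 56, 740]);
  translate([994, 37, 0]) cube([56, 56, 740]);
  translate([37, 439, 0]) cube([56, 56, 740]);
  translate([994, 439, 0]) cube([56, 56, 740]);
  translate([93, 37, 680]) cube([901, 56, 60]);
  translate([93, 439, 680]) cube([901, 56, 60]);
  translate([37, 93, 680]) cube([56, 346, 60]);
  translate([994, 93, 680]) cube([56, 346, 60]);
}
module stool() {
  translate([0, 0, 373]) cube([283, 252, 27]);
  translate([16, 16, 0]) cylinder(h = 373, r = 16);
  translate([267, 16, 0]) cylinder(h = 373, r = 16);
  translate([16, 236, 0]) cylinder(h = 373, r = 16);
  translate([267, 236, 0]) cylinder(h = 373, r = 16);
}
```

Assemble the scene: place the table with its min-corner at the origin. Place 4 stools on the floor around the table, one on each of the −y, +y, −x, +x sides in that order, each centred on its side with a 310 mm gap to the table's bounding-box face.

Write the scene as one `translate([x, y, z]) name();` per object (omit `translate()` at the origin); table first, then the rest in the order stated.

table();
translate([402, -562, 0]) stool();
translate([402, 842, 0]) stool();
translate([-593, 140, 0]) stool();
translate([1397, 140, 0]) stool();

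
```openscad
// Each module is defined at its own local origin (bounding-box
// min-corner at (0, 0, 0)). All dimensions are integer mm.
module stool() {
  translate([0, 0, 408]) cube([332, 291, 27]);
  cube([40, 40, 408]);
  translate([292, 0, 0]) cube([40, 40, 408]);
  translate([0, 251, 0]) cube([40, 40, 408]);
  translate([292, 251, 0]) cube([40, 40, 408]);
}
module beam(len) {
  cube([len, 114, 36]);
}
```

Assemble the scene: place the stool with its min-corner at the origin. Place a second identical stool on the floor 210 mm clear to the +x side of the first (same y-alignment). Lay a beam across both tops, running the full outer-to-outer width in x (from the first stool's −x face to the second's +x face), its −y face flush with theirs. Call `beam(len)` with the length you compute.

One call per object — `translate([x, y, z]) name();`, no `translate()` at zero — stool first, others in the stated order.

stool();
translate([542, 0, 0]) stool();
translate([0, 0, 435]) beam(874);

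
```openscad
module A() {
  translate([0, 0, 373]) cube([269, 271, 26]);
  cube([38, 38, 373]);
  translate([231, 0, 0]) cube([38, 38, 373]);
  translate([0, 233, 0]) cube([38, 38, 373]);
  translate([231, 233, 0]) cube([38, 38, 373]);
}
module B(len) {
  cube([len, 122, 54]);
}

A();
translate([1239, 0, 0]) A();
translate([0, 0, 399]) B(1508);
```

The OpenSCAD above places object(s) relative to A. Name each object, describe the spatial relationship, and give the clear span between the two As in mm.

A is a stool. B is a beam. A beam spans the tops of two stools. The clear span between the two stools is 970 mm.

Second stool starts at x = 1239; first ends at x = 269; clear span = 1239 − 269 = 970 mm.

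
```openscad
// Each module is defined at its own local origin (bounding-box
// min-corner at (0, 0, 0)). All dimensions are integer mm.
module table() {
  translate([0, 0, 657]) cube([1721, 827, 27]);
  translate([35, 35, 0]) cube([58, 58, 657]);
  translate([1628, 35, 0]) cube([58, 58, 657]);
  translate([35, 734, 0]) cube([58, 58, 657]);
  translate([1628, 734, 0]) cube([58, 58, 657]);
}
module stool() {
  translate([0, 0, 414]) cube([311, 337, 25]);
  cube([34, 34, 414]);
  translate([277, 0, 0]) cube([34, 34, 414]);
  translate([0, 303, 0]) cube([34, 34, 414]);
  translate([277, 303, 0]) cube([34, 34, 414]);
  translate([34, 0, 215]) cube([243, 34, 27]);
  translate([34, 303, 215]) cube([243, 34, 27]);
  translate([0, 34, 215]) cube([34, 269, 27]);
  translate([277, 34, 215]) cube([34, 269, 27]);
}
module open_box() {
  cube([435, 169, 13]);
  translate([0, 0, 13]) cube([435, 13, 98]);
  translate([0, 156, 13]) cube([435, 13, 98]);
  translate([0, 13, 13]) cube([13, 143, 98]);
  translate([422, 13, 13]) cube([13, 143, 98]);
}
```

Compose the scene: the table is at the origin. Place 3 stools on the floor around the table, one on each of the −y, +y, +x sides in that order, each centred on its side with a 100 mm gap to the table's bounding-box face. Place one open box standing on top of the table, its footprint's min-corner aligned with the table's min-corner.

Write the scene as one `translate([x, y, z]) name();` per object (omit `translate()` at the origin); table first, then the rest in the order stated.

table();
translate([705, -437, 0]) stool();
translate([705, 927, 0]) stool();
translate([1821, 245, 0]) stool();
translate([0, 0, 684]) open_box();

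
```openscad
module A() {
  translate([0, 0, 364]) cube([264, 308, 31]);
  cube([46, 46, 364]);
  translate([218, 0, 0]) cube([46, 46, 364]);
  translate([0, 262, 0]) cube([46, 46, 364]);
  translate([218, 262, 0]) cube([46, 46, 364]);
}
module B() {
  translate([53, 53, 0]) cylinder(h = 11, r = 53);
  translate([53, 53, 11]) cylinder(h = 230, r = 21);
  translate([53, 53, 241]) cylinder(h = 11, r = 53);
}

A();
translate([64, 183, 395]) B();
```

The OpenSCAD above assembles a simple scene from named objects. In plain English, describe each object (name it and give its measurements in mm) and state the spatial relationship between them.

A is a simple wooden stool: a rectangular seat 264 mm (x) by 308 mm (y), 31 mm thick, top face at z = 395 mm, on four square legs, each 46×46 mm in cross-section. The legs rest on z = 0, each flush with a corner of the seat.

B is a spool: two coaxial disc flanges of radius 53 mm and thickness 11 mm, joined by a core cylinder of radius 21 mm and height 230 mm. The lower flange rests on z = 0 and the three cylinders share a vertical axis.

The spool is on top of the stool.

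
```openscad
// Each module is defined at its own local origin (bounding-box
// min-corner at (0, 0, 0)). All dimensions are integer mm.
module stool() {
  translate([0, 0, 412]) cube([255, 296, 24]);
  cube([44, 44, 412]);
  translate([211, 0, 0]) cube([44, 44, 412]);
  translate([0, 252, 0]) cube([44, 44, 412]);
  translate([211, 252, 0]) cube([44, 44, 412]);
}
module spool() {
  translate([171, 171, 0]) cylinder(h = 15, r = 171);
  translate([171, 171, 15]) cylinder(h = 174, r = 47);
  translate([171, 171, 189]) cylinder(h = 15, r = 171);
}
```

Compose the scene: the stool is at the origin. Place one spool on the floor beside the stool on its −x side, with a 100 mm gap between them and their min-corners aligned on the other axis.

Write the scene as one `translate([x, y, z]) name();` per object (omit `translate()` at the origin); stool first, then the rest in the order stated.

stool();
translate([-442, 0, 0]) spool();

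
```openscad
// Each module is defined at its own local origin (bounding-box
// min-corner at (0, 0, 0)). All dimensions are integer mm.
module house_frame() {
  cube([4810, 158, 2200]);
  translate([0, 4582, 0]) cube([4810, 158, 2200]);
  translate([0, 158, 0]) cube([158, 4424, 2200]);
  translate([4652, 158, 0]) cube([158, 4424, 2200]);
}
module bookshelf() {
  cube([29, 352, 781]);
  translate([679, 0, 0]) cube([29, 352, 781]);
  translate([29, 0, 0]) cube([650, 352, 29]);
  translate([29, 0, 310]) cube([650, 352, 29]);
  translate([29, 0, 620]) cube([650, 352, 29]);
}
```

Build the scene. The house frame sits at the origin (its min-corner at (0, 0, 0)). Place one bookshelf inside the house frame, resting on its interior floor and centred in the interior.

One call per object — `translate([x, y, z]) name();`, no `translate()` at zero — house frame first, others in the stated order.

house_frame();
translate([2051, 2194, 0]) bookshelf();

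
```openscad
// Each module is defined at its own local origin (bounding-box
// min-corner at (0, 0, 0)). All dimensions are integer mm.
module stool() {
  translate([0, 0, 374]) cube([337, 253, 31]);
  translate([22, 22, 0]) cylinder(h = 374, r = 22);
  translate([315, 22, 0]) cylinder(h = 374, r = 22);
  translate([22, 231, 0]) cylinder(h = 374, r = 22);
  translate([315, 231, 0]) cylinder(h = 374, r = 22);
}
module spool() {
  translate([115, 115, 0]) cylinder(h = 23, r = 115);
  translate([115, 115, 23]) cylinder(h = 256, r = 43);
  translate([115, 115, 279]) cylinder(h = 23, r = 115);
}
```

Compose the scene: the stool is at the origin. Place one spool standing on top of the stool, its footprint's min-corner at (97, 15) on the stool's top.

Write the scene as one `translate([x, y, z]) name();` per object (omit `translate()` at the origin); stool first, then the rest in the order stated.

stool();
translate([97, 15, 405]) spool();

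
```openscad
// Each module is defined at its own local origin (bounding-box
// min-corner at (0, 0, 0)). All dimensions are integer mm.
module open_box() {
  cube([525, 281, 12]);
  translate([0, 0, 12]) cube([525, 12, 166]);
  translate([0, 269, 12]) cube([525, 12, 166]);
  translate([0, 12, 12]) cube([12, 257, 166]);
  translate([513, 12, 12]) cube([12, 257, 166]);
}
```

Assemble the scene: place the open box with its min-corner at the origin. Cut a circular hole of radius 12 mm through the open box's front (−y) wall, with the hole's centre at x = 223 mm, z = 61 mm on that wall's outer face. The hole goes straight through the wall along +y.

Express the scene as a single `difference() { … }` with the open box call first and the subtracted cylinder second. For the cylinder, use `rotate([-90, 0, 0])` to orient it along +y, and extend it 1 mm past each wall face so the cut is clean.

difference() {
  open_box();
  translate([223, -1, 61]) rotate([-90, 0, 0]) cylinder(h = 14, r = 12);
}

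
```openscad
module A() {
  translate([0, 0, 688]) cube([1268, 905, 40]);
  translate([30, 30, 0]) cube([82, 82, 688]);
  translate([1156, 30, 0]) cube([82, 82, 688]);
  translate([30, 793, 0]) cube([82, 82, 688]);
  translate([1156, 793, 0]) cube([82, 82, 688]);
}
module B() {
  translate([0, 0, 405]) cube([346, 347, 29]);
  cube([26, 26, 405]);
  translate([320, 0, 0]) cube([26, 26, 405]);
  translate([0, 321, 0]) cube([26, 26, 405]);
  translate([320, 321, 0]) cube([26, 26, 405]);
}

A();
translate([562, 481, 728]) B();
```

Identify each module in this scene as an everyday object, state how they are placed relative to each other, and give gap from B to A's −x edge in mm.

A is a table. B is a stool. The stool is on top of the table. The gap from the stool to the table's −x edge is 562 mm.

The stool's min-x is at 562; the table's min-x is 0; gap = 562 mm.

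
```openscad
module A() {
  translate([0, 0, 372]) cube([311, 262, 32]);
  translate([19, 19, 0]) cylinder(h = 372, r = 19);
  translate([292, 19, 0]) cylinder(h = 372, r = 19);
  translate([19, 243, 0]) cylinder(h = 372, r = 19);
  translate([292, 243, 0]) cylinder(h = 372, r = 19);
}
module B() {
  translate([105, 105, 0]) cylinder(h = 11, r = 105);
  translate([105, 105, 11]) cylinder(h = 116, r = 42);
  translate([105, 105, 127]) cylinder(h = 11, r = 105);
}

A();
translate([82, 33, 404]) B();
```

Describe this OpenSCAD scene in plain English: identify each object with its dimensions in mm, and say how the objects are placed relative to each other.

A is a four-legged stool. The seat is 311×262 mm, 32 mm thick, top at z = 404 mm. It stands on four round legs, each 38 mm in diameter, from z = 0 to the seat underside, each leg's axis is inset half a diameter from the nearest pair of seat edges (so the leg's bounding box is flush with the corner).

B is a spool: two coaxial disc flanges of radius 105 mm and thickness 11 mm, joined by a core cylinder of radius 42 mm and height 116 mm. The lower flange rests on z = 0 and the three cylinders share a vertical axis.

The spool is on top of the stool.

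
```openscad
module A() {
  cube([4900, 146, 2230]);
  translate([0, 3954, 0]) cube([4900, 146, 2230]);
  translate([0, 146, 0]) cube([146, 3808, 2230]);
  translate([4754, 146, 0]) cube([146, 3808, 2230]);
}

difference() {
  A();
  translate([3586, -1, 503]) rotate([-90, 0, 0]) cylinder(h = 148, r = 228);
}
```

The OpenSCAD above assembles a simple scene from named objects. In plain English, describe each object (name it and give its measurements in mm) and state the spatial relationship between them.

A is a box-shaped house frame (walls only): outside footprint 4900×4100 mm, wall height 2230 mm, wall thickness 146 mm. The two y-facing walls run the full x-width; the two x-facing walls fit between the inner faces of the y-facing walls.

The house frame has a circular hole of radius 228 mm through its front wall, centred at (x = 3586, z = 503).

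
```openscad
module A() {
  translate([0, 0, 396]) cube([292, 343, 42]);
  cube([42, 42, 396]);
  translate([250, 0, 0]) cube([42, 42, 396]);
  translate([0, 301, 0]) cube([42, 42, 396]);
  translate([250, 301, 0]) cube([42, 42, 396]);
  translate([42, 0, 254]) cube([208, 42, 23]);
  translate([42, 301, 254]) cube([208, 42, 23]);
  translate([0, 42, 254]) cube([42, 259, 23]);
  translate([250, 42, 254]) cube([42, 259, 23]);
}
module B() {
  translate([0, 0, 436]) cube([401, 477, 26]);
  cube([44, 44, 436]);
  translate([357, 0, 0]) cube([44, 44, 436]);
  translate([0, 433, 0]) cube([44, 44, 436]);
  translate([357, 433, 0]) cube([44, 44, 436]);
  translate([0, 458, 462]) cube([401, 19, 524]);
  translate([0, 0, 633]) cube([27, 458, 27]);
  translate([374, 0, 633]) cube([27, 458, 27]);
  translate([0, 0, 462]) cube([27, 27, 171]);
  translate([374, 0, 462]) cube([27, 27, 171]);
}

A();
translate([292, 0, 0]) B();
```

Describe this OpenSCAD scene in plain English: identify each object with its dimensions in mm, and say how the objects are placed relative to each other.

A is a simple wooden stool: a rectangular seat 292 mm (x) by 343 mm (y), 42 mm thick, top face at z = 438 mm, on four square legs, each 42×42 mm in cross-section. The legs rest on z = 0, each flush with a corner of the seat. Four stretchers, 42 mm wide and 23 mm tall, connect adjacent legs with their undersides at z = 254 mm, each running between the inner faces of the legs it joins and aligned with the legs' outer faces on the other axis.

B is a chair: 401×477 mm seat, 26 mm thick, top at z = 462 mm, on four 44 mm square corner legs flush with the seat edges. A 19 mm thick backrest slab spans the full seat width, extending 524 mm above the seat top, its back face flush with the seat's +y edge. Two armrests of 27×27 mm section run along each side from the seat's front edge to the front of the backrest, top faces 198 mm above the seat top and outer faces flush with the seat's x-edges; a 27×27 mm post under the front of each armrest stands on the seat at the front corner.

The chair is against the stool's +x side, with their −y faces flush.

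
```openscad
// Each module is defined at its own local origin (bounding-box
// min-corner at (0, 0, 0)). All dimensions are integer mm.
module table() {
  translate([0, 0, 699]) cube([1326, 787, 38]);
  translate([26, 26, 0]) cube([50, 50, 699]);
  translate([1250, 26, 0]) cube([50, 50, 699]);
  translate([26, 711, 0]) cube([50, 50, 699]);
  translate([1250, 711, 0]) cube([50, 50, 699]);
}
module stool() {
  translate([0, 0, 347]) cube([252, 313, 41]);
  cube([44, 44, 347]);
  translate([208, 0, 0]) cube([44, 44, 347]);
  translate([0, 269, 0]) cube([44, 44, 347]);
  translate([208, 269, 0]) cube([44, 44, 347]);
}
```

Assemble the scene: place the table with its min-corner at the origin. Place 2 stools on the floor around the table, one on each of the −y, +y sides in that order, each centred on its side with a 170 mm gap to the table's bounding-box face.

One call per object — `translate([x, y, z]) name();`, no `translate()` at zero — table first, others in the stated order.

table();
translate([537, -483, 0]) stool();
translate([537, 957, 0]) stool();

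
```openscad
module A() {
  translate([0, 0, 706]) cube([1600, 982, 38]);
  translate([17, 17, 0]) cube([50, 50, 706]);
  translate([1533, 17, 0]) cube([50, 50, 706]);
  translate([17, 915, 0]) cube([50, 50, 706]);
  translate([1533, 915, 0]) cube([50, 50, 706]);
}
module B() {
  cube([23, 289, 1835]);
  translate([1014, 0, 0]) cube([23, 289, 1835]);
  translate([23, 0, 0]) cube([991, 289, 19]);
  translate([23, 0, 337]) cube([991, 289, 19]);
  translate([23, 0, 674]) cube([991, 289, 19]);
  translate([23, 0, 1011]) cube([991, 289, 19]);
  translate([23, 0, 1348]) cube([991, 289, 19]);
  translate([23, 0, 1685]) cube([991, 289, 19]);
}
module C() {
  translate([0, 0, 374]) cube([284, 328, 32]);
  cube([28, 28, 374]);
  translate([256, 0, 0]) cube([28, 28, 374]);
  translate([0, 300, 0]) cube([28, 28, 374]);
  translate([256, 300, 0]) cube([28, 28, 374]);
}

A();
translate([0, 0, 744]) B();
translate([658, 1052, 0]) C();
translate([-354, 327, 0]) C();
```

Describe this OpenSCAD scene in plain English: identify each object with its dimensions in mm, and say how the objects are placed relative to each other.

A is a table: top 1600 mm (x) × 982 mm (y), 38 mm thick, upper face at z = 744 mm, on four 50×50 mm square legs, each inset 17 mm from the nearest pair of top edges, running from z = 0 to the bottom of the top.

B is an open bookshelf. Two side panels, each 23 mm thick, 289 mm deep and 1835 mm tall, stand 1037 mm apart (outside-to-outside). Between them sit 6 shelves, each 19 mm thick and 289 mm deep, spanning the full gap between the sides. The bottom shelf rests on the floor (its underside at z = 0) and the clear gap between one shelf's top and the next shelf's underside is 318 mm.

C is a simple wooden stool: a rectangular seat 284 mm (x) by 328 mm (y), 32 mm thick, top face at z = 406 mm, on four square legs, each 28×28 mm in cross-section. The legs rest on z = 0, each flush with a corner of the seat.

The bookshelf is on top of the table. Two stools sit around the table at the +y, −x sides.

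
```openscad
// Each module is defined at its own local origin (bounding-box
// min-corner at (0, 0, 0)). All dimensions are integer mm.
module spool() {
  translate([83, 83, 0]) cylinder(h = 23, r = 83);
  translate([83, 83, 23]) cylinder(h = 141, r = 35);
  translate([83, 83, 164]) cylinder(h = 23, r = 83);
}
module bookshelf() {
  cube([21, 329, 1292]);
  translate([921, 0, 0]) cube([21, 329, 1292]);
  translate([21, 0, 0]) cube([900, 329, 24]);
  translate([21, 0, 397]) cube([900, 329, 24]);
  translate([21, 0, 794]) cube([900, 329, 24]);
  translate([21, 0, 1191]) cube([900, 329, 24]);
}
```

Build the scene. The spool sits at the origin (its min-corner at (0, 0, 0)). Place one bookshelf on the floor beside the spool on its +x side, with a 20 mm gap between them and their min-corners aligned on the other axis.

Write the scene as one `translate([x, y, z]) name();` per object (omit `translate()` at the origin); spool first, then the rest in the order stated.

spool();
translate([186, 0, 0]) bookshelf();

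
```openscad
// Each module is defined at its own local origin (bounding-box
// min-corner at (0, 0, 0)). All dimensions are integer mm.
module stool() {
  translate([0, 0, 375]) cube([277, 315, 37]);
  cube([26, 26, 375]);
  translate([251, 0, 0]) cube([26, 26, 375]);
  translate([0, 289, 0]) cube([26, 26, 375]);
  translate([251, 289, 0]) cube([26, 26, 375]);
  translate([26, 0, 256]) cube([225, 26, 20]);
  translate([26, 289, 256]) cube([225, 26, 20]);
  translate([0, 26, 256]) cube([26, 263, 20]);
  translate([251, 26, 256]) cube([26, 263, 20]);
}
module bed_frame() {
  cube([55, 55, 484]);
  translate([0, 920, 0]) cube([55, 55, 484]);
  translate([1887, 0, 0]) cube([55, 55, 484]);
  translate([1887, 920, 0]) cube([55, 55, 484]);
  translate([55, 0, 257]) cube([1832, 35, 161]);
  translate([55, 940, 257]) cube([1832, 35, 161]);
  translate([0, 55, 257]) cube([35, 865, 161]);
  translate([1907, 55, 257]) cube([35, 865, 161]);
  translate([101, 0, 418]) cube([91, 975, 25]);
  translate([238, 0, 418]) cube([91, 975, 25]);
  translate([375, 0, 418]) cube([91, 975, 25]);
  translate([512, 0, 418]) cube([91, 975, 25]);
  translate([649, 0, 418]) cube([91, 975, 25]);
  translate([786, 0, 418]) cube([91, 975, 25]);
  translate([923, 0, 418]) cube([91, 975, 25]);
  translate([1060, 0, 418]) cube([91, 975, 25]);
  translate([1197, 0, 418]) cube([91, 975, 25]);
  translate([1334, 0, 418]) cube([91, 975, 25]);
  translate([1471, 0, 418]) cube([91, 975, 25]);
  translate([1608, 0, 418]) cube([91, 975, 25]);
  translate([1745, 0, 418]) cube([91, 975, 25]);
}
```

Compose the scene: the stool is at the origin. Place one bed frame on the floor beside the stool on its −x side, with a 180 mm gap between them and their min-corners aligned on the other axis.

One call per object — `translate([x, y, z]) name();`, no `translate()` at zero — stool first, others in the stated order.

stool();
translate([-2122, 0, 0]) bed_frame();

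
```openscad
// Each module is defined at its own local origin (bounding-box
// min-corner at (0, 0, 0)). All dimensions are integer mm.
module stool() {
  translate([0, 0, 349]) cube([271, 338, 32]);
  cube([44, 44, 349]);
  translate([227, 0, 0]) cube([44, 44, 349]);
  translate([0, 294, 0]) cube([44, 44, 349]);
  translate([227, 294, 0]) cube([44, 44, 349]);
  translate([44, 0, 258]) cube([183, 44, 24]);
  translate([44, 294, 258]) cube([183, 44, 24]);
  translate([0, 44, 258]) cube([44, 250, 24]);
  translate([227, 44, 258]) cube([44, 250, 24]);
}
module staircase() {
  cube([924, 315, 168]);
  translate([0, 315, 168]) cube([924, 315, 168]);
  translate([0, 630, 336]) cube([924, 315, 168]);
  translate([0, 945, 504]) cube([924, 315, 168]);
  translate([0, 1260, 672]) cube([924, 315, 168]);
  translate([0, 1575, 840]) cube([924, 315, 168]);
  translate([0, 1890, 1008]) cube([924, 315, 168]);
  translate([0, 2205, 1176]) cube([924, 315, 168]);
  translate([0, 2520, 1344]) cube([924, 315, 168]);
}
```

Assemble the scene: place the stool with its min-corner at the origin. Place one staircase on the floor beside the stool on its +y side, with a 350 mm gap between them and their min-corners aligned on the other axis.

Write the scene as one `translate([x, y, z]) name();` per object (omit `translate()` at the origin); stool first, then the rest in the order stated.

stool();
translate([0, 688, 0]) staircase();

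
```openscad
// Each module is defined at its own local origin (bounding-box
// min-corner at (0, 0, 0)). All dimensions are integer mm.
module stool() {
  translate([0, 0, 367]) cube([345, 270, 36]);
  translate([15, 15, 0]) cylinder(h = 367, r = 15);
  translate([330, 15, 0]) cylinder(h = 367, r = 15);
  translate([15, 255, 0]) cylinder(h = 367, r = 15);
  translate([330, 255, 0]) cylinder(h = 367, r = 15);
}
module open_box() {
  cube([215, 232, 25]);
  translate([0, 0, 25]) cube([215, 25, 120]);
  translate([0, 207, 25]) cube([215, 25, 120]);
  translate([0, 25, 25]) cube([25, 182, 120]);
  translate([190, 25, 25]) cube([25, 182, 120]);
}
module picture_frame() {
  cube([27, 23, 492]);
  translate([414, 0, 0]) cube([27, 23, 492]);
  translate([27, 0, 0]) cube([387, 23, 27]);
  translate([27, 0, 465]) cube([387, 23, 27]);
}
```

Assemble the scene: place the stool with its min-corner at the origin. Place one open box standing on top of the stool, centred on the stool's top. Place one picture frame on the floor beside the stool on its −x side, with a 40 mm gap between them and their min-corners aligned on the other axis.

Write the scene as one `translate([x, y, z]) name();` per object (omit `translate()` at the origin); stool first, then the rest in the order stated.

stool();
translate([65, 19, 403]) open_box();
translate([-481, 0, 0]) picture_frame();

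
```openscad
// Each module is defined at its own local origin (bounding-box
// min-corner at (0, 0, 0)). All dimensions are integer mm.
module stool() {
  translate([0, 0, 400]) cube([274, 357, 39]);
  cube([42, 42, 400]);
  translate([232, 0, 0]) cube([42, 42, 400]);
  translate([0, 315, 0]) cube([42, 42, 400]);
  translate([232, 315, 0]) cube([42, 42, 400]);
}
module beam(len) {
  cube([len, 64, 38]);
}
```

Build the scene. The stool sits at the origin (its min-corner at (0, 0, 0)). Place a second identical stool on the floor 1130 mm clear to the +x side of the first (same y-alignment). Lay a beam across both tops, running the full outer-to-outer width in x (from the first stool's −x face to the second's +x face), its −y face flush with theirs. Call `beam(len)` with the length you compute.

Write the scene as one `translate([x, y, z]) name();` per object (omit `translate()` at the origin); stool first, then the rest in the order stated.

stool();
translate([1404, 0, 0]) stool();
translate([0, 0, 439]) beam(1678);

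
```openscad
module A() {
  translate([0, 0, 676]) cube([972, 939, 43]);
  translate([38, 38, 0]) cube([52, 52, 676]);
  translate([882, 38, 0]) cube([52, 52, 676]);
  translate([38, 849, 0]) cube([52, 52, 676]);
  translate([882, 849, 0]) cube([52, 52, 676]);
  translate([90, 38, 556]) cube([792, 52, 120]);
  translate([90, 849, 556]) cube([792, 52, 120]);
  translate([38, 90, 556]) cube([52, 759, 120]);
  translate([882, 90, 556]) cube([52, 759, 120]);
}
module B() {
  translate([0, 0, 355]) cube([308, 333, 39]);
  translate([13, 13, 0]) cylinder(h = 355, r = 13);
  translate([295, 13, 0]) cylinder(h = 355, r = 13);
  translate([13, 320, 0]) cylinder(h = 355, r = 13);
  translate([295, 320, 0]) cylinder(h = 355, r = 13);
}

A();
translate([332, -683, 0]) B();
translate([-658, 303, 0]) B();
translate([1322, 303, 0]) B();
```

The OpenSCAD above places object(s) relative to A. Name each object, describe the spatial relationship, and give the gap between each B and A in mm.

A is a table. B is a stool. Three stools sit around the table at the −y, −x, +x sides. The gap between each stool and the table is 350 mm.

Each stool's nearest face is 350 mm from the table's bounding box.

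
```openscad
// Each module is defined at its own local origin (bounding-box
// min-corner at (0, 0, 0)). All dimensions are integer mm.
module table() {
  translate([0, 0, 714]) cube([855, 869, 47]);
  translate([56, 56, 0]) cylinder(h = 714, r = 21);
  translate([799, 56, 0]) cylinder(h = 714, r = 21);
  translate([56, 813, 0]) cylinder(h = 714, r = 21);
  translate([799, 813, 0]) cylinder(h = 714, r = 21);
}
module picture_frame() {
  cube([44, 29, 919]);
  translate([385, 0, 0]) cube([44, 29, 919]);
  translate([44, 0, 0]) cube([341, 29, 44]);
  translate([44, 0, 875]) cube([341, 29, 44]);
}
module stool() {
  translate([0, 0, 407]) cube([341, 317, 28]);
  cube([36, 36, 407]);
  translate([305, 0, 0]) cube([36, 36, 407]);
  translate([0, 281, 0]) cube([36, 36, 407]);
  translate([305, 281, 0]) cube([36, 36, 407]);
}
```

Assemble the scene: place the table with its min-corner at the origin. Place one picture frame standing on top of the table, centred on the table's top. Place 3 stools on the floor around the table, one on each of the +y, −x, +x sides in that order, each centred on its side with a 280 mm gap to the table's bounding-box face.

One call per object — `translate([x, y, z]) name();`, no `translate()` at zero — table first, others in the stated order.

table();
translate([213, 420, 761]) picture_frame();
translate([257, 1149, 0]) stool();
translate([-621, 276, 0]) stool();
translate([1135, 276, 0]) stool();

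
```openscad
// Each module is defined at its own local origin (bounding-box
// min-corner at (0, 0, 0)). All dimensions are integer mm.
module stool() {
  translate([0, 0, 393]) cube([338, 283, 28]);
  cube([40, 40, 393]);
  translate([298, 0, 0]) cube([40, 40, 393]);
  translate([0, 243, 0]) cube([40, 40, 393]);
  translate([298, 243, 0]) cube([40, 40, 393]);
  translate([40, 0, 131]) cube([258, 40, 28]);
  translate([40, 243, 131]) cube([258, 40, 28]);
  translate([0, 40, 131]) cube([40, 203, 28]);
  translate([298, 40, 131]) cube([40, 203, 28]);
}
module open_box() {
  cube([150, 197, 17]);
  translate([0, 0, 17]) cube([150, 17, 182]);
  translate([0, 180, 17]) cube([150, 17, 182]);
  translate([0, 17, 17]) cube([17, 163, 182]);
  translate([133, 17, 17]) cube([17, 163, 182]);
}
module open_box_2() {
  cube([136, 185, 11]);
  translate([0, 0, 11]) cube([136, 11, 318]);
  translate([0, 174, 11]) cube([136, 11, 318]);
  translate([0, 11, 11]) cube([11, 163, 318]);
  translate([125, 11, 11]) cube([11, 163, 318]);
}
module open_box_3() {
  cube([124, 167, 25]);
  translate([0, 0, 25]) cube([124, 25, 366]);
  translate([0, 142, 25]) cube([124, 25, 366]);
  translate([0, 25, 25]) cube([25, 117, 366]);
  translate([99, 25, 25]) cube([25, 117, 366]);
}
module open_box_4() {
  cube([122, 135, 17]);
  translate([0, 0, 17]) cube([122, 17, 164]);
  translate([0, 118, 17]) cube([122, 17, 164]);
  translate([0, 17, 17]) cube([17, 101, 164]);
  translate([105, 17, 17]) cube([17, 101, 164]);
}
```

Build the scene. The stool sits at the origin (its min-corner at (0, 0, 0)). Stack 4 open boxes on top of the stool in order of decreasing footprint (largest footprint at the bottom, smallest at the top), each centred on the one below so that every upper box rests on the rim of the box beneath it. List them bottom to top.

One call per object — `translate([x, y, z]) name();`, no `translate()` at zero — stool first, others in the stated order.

stool();
translate([94, 43, 421]) open_box();
translate([101, 49, 620]) open_box_2();
translate([107, 58, 949]) open_box_3();
translate([108, 74, 1340]) open_box_4();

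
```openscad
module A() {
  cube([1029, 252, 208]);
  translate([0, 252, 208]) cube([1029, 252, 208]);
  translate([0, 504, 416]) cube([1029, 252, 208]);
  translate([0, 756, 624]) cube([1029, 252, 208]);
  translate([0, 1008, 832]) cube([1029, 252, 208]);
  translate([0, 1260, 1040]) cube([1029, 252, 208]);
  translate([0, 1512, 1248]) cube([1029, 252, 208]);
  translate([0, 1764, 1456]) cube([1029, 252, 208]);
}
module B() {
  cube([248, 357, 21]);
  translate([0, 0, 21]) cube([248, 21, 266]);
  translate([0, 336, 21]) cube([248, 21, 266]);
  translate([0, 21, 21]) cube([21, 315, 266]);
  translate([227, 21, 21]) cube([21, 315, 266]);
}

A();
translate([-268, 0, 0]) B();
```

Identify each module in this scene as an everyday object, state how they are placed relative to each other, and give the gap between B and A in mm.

The open box's nearest face is 20 mm from the staircase's −x face.

A is a staircase. B is an open box. The open box is on the floor beside the staircase on its −x side. The gap between the open box and the staircase is 20 mm.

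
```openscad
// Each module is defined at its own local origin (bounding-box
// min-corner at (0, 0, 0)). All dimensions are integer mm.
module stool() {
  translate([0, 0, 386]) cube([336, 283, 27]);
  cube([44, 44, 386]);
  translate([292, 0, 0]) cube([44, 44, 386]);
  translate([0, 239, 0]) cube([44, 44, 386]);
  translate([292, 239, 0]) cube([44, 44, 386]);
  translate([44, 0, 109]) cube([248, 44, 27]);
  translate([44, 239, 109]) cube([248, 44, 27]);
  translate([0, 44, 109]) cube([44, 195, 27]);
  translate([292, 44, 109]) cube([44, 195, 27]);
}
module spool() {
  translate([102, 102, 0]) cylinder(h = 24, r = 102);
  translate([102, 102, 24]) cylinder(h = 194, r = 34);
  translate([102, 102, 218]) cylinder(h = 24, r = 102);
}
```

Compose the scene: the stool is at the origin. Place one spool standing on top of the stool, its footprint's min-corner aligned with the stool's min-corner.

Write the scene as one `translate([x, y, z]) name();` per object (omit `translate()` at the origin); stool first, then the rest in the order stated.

stool();
translate([0, 0, 413]) spool();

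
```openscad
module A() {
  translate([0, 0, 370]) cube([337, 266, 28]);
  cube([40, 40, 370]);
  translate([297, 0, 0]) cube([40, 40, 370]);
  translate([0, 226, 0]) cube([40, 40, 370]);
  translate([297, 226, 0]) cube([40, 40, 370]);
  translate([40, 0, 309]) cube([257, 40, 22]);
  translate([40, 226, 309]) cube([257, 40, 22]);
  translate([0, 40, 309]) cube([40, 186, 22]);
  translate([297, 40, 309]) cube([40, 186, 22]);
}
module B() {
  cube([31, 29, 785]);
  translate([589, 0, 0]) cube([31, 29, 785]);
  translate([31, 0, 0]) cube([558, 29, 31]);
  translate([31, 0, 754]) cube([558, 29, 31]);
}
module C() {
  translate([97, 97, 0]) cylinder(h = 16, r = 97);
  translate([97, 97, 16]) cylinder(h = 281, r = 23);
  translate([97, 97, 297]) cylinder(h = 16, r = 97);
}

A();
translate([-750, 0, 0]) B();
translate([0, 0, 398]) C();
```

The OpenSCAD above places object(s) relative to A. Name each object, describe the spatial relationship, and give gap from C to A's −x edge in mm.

A is a stool. B is a picture frame. C is a spool. The picture frame is on the floor beside the stool on its −x side. The spool is on top of the stool. The gap from the spool to the stool's −x edge is 0 mm.

The spool's min-x is at 0; the stool's min-x is 0; gap = 0 mm.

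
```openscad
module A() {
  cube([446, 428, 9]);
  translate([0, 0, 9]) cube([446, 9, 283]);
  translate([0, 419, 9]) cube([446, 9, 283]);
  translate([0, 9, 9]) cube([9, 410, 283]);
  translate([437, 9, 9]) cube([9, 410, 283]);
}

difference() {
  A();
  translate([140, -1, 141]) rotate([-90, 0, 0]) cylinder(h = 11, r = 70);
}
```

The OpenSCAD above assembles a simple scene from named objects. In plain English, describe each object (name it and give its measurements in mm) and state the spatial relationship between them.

A is an open storage box with external size 446×428×292 mm and wall thickness 9 mm (the base is also 9 mm thick). The base covers the whole footprint; the four walls stand on the base, with the y-facing walls full-width and the x-facing walls fitting between their inner faces.

The open box has a circular hole of radius 70 mm through its front wall, centred at (x = 140, z = 141).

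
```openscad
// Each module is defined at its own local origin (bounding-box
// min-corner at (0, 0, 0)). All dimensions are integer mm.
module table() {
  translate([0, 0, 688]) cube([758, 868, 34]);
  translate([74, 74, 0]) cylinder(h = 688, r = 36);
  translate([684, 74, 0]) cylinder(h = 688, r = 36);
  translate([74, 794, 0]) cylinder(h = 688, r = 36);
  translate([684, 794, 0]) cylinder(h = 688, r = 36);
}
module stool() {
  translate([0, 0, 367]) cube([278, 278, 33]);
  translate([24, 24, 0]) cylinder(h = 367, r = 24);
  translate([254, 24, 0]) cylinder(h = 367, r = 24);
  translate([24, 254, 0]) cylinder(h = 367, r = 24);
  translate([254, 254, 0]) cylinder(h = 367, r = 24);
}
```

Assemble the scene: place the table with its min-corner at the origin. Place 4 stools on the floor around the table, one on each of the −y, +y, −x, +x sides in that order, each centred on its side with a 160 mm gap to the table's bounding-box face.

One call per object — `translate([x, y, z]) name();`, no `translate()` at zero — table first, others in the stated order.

table();
translate([240, -438, 0]) stool();
translate([240, 1028, 0]) stool();
translate([-438, 295, 0]) stool();
translate([918, 295, 0]) stool();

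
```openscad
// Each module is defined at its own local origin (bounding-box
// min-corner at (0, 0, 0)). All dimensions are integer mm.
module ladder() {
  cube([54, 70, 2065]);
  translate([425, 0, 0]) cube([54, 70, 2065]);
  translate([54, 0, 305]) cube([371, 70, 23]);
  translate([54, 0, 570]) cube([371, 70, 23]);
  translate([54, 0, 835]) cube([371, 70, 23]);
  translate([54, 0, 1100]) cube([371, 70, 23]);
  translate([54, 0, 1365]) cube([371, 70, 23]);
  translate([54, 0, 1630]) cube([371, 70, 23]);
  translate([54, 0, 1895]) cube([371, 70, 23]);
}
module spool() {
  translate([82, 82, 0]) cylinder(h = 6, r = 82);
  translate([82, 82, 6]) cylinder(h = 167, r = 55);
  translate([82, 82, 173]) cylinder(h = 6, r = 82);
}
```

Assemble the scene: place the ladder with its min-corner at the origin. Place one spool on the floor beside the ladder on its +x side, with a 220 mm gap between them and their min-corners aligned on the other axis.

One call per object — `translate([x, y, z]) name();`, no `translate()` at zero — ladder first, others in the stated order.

ladder();
translate([699, 0, 0]) spool();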